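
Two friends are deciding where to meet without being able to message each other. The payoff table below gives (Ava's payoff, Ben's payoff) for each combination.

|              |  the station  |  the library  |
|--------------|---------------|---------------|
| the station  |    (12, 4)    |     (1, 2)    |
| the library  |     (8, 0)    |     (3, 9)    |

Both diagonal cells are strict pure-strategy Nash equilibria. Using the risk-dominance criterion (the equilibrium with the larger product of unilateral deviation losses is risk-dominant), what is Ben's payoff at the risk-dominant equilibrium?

At both the station: Ava loses 12 − 8 = 4 by deviating; Ben loses 4 − 2 = 2. Product = 4·2 = 8.
At both the library: Ava loses 3 − 1 = 2 by deviating; Ben loses 9 − 0 = 9. Product = 2·9 = 18.
18 > 8, so both the library is risk-dominant. Ben's payoff there is 9.

9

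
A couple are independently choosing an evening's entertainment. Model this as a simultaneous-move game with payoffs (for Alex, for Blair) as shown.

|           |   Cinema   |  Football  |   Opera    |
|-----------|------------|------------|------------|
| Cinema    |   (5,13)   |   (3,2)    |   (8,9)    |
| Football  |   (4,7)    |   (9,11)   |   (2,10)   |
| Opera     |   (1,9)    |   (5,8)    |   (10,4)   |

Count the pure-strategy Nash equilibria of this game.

2

Both Cinema: Alex gets 5 (best alternative 4); Blair gets 13 (best alternative 9). Neither deviates — NE.
Both Football: Alex gets 9 (best alternative 5); Blair gets 11 (best alternative 10). Neither deviates — NE.
Both Opera is not a NE: Blair would switch to Cinema (9 > 4).
No other cell survives both best-response checks, so there are 2 pure NE.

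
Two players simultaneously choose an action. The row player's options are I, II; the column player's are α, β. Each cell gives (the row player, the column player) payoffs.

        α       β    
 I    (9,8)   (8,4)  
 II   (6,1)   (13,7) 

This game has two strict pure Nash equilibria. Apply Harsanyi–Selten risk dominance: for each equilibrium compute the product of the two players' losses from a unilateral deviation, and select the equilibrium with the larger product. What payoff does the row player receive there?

At (I, α): the row player loses 9 − 6 = 3 by deviating; the column player loses 8 − 4 = 4. Product = 3·4 = 12.
At (II, β): the row player loses 13 − 8 = 5 by deviating; the column player loses 7 − 1 = 6. Product = 5·6 = 30.
30 > 12, so (II, β) is risk-dominant. The row player's payoff there is 13.

13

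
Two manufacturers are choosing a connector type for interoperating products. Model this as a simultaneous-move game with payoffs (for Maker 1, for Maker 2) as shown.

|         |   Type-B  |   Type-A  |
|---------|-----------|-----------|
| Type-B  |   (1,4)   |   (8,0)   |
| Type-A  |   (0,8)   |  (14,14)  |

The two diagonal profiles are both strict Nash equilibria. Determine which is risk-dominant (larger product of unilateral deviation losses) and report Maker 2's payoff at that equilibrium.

14

At both Type-B: Maker 1 loses 1 − 0 = 1 by deviating; Maker 2 loses 4 − 0 = 4. Product = 1·4 = 4.
At both Type-A: Maker 1 loses 14 − 8 = 6 by deviating; Maker 2 loses 14 − 8 = 6. Product = 6·6 = 36.
36 > 4, so both Type-A is risk-dominant. Maker 2's payoff there is 14.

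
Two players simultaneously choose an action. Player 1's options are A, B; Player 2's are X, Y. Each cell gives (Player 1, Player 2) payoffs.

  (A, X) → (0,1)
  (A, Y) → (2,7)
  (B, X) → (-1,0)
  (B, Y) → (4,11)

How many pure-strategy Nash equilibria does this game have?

(B, Y): Player 1 gets 4 (best alternative 2); Player 2 gets 11 (best alternative 0). Neither deviates — NE.
(A, X) is not a NE: Player 2 would switch to Y (7 > 1).
No other cell survives both best-response checks, so there is 1 pure NE.

1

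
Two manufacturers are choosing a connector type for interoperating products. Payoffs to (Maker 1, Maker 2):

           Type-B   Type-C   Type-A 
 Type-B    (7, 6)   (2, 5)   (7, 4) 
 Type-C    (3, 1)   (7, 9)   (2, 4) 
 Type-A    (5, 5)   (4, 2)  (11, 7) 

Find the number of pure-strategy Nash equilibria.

Both Type-B: Maker 1 gets 7 (best alternative 5); Maker 2 gets 6 (best alternative 5). Neither deviates — NE.
Both Type-C: Maker 1 gets 7 (best alternative 4); Maker 2 gets 9 (best alternative 4). Neither deviates — NE.
Both Type-A: Maker 1 gets 11 (best alternative 7); Maker 2 gets 7 (best alternative 5). Neither deviates — NE.
(Type-B, Type-C) is not a NE: Maker 1 would switch to Type-C (7 > 2).
No other cell survives both best-response checks, so there are 3 pure NE.

3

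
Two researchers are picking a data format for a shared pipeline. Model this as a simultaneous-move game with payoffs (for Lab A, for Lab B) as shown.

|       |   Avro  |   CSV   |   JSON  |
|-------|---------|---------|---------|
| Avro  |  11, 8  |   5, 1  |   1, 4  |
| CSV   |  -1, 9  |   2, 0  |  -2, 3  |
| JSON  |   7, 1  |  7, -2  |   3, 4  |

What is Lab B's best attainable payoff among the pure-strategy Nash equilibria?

Both Avro is a pure NE (Lab A: 11 ≥ 7; Lab B: 8 ≥ 4). Lab B gets 8.
Both JSON is a pure NE (Lab A: 3 ≥ 1; Lab B: 4 ≥ 1). Lab B gets 4.
Every other cell has a profitable deviation for at least one player. Highest of {8, 4} is 8.

8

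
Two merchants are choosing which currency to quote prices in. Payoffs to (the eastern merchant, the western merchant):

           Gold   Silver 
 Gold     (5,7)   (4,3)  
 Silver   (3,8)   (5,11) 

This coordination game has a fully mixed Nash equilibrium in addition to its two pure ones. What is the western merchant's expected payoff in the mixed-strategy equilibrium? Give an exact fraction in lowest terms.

The eastern merchant mixes with probability p on Gold, chosen so the western merchant is indifferent: 7p + 8(1−p) = 3p + 11(1−p) gives p = 3/7.
The western merchant's expected payoff is 7·3/7 + 8·4/7 = 53/7.

53/7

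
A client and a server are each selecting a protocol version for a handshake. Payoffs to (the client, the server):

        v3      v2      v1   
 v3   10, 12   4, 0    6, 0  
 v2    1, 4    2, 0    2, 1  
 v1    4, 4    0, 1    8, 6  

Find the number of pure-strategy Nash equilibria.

Both v3: the client gets 10 (best alternative 4); the server gets 12 (best alternative 0). Neither deviates — NE.
Both v1: the client gets 8 (best alternative 6); the server gets 6 (best alternative 4). Neither deviates — NE.
Both v2 is not a NE: the client would switch to v3 (4 > 2).
No other cell survives both best-response checks, so there are 2 pure NE.

2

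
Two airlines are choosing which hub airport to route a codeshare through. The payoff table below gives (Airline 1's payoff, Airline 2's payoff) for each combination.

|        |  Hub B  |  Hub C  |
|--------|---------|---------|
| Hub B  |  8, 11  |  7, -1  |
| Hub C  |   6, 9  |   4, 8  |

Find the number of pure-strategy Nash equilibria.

1

Both Hub B: Airline 1 gets 8 (best alternative 6); Airline 2 gets 11 (best alternative -1). Neither deviates — NE.
Both Hub C is not a NE: Airline 1 would switch to Hub B (7 > 4).
No other cell survives both best-response checks, so there is 1 pure NE.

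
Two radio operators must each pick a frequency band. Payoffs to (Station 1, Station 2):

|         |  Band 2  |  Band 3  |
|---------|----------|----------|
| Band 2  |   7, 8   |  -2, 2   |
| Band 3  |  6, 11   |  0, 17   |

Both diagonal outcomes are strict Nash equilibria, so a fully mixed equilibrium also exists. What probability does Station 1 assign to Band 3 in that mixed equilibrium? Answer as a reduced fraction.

1/2

Station 1's mix p on Band 2 must make Station 2 indifferent between Band 2 and Band 3.
Station 2's payoff from Band 2: 8p + 11(1−p). From Band 3: 2p + 17(1−p).
Set equal: 6p = 6(1−p) → p = 6/12 = 1/2.
Probability on Band 3 is 1 − 1/2 = 1/2.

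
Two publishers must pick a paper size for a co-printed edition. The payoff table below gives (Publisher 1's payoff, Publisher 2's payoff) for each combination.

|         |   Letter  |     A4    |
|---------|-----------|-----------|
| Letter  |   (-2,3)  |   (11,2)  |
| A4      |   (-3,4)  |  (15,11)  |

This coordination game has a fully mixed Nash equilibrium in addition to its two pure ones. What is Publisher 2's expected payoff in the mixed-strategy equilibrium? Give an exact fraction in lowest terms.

25/8

Publisher 1 mixes with probability p on Letter, chosen so Publisher 2 is indifferent: 3p + 4(1−p) = 2p + 11(1−p) gives p = 7/8.
Publisher 2's expected payoff is 3·7/8 + 4·1/8 = 25/8.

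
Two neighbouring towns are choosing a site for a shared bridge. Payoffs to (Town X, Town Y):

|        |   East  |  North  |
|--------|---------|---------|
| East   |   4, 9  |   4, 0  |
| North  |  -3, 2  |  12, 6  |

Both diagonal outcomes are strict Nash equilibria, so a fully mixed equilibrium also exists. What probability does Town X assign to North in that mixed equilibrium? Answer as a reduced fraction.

9/13

Town X's mix p on East must make Town Y indifferent between East and North.
Town Y's payoff from East: 9p + 2(1−p). From North: 0p + 6(1−p).
Set equal: 9p = 4(1−p) → p = 4/13.
Probability on North is 1 − 4/13 = 9/13.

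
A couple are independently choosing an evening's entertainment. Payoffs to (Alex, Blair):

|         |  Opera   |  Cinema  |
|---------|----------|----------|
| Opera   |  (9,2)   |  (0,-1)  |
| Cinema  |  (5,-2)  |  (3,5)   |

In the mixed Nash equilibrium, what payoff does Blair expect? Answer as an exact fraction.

Alex mixes with probability p on Opera, chosen so Blair is indifferent: 2p + (-2)(1−p) = (-1)p + 5(1−p) gives p = 7/10.
Blair's expected payoff is 2·7/10 + (-2)·3/10 = 4/5.

4/5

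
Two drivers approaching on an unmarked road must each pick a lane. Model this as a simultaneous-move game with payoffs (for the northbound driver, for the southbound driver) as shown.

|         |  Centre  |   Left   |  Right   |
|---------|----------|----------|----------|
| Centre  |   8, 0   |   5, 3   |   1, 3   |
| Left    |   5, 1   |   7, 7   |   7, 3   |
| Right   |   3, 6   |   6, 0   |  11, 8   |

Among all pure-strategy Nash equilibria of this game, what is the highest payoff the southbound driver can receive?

8

Both Left is a pure NE (the northbound driver: 7 ≥ 6; the southbound driver: 7 ≥ 3). The southbound driver gets 7.
Both Right is a pure NE (the northbound driver: 11 ≥ 7; the southbound driver: 8 ≥ 6). The southbound driver gets 8.
Every other cell has a profitable deviation for at least one player. Highest of {7, 8} is 8.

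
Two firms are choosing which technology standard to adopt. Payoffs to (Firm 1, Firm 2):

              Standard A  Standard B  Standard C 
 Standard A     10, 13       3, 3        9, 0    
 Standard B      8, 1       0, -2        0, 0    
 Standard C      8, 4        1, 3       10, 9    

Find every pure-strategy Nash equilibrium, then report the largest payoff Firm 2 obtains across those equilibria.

Both Standard A is a pure NE (Firm 1: 10 ≥ 8; Firm 2: 13 ≥ 3). Firm 2 gets 13.
Both Standard C is a pure NE (Firm 1: 10 ≥ 9; Firm 2: 9 ≥ 4). Firm 2 gets 9.
Every other cell has a profitable deviation for at least one player. Highest of {13, 9} is 13.

13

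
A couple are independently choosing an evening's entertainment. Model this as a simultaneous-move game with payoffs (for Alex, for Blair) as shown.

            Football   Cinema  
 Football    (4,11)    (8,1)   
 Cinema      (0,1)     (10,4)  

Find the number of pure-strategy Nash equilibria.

2

Both Football: Alex gets 4 (best alternative 0); Blair gets 11 (best alternative 1). Neither deviates — NE.
Both Cinema: Alex gets 10 (best alternative 8); Blair gets 4 (best alternative 1). Neither deviates — NE.
(Football, Cinema) is not a NE: Alex would switch to Cinema (10 > 8).
No other cell survives both best-response checks, so there are 2 pure NE.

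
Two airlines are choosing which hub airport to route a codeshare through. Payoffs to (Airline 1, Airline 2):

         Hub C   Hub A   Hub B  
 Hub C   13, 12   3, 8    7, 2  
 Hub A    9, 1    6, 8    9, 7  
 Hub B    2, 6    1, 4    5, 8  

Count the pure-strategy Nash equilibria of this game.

Both Hub C: Airline 1 gets 13 (best alternative 9); Airline 2 gets 12 (best alternative 8). Neither deviates — NE.
Both Hub A: Airline 1 gets 6 (best alternative 3); Airline 2 gets 8 (best alternative 7). Neither deviates — NE.
Both Hub B is not a NE: Airline 1 would switch to Hub A (9 > 5).
No other cell survives both best-response checks, so there are 2 pure NE.

2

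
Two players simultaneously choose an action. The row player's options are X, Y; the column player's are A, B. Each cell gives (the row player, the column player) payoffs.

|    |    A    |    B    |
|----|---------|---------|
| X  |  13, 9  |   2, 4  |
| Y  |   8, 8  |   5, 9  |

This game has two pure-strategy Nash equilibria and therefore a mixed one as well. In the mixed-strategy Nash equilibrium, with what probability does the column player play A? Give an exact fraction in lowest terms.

3/8

The column player's mix q on A must make the row player indifferent between X and Y.
The row player's payoff from X: 13q + 2(1−q). From Y: 8q + 5(1−q).
Set equal: 5q = 3(1−q) → q = 3/8.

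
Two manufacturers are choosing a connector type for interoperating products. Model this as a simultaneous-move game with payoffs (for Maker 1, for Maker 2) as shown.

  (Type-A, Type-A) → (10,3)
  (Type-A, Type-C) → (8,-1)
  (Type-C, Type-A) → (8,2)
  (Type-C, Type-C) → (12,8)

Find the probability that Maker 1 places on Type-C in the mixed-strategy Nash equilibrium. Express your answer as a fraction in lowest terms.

Maker 1's mix p on Type-A must make Maker 2 indifferent between Type-A and Type-C.
Maker 2's payoff from Type-A: 3p + 2(1−p). From Type-C: (-1)p + 8(1−p).
Set equal: 4p = 6(1−p) → p = 6/10 = 3/5.
Probability on Type-C is 1 − 3/5 = 2/5.

2/5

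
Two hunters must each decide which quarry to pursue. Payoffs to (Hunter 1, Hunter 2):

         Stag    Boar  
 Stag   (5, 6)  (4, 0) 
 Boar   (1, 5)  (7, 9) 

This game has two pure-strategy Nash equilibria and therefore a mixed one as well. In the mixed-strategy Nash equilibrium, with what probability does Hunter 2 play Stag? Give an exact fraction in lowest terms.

3/7

Hunter 2's mix q on Stag must make Hunter 1 indifferent between Stag and Boar.
Hunter 1's payoff from Stag: 5q + 4(1−q). From Boar: 1q + 7(1−q).
Set equal: 4q = 3(1−q) → q = 3/7.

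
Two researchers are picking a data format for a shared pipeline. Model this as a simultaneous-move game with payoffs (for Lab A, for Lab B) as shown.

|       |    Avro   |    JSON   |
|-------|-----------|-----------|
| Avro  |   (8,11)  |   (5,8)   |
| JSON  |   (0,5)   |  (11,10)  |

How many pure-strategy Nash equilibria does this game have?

2

Both Avro: Lab A gets 8 (best alternative 0); Lab B gets 11 (best alternative 8). Neither deviates — NE.
Both JSON: Lab A gets 11 (best alternative 5); Lab B gets 10 (best alternative 5). Neither deviates — NE.
(Avro, JSON) is not a NE: Lab A would switch to JSON (11 > 5).
No other cell survives both best-response checks, so there are 2 pure NE.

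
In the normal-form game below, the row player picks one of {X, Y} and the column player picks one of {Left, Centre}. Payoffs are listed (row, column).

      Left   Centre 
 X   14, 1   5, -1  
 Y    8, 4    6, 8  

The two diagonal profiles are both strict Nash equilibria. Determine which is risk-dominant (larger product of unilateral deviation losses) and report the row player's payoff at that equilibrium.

At (X, Left): the row player loses 14 − 8 = 6 by deviating; the column player loses 1 − (-1) = 2. Product = 6·2 = 12.
At (Y, Centre): the row player loses 6 − 5 = 1 by deviating; the column player loses 8 − 4 = 4. Product = 1·4 = 4.
12 > 4, so (X, Left) is risk-dominant. The row player's payoff there is 14.

14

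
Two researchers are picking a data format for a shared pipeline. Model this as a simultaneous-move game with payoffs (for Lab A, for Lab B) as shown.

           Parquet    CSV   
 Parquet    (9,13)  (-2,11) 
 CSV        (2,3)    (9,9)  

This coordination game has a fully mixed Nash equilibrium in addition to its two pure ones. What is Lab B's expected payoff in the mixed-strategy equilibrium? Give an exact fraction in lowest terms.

21/2

Lab A mixes with probability p on Parquet, chosen so Lab B is indifferent: 13p + 3(1−p) = 11p + 9(1−p) gives p = 3/4.
Lab B's expected payoff is 13·3/4 + 3·1/4 = 21/2.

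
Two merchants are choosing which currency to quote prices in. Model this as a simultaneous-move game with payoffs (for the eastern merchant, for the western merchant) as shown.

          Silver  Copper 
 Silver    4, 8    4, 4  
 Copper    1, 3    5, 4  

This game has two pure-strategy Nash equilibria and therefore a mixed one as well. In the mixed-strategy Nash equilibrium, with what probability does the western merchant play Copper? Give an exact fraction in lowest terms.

3/4

The western merchant's mix q on Silver must make the eastern merchant indifferent between Silver and Copper.
The eastern merchant's payoff from Silver: 4q + 4(1−q). From Copper: 1q + 5(1−q).
Set equal: 3q = 1(1−q) → q = 1/4.
Probability on Copper is 1 − 1/4 = 3/4.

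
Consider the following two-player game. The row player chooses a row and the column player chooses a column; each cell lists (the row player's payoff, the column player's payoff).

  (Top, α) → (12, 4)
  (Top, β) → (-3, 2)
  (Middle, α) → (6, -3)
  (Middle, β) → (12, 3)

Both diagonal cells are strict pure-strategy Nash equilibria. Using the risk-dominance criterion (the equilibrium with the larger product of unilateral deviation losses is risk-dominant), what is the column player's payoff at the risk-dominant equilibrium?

3

At (Top, α): the row player loses 12 − 6 = 6 by deviating; the column player loses 4 − 2 = 2. Product = 6·2 = 12.
At (Middle, β): the row player loses 12 − (-3) = 15 by deviating; the column player loses 3 − (-3) = 6. Product = 15·6 = 90.
90 > 12, so (Middle, β) is risk-dominant. The column player's payoff there is 3.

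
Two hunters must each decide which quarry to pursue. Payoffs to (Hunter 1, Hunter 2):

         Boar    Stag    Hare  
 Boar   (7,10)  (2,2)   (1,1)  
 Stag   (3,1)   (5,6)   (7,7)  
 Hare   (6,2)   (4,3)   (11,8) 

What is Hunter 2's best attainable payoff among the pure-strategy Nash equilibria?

10

Both Boar is a pure NE (Hunter 1: 7 ≥ 6; Hunter 2: 10 ≥ 2). Hunter 2 gets 10.
Both Hare is a pure NE (Hunter 1: 11 ≥ 7; Hunter 2: 8 ≥ 3). Hunter 2 gets 8.
Every other cell has a profitable deviation for at least one player. Highest of {10, 8} is 10.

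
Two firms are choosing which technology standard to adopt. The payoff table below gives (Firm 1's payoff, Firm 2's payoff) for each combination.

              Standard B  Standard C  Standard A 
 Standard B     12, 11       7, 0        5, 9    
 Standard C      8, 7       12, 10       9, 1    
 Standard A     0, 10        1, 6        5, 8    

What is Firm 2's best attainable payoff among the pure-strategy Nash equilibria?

Both Standard B is a pure NE (Firm 1: 12 ≥ 8; Firm 2: 11 ≥ 9). Firm 2 gets 11.
Both Standard C is a pure NE (Firm 1: 12 ≥ 7; Firm 2: 10 ≥ 7). Firm 2 gets 10.
Every other cell has a profitable deviation for at least one player. Highest of {11, 10} is 11.

11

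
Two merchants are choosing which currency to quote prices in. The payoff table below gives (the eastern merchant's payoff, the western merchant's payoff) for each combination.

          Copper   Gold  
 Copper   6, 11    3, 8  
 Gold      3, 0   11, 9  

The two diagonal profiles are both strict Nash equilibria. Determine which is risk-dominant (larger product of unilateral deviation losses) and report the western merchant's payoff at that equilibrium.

9

At both Copper: the eastern merchant loses 6 − 3 = 3 by deviating; the western merchant loses 11 − 8 = 3. Product = 3·3 = 9.
At both Gold: the eastern merchant loses 11 − 3 = 8 by deviating; the western merchant loses 9 − 0 = 9. Product = 8·9 = 72.
72 > 9, so both Gold is risk-dominant. The western merchant's payoff there is 9.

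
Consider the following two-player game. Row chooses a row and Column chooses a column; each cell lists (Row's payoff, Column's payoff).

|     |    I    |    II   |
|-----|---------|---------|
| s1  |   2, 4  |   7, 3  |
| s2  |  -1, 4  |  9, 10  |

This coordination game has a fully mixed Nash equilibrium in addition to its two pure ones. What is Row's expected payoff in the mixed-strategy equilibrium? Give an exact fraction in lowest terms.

Column mixes with probability q on I, chosen so Row is indifferent: 2q + 7(1−q) = (-1)q + 9(1−q) gives q = 2/5.
Row's expected payoff (from either row, since indifferent) is 2·2/5 + 7·3/5 = 5.

5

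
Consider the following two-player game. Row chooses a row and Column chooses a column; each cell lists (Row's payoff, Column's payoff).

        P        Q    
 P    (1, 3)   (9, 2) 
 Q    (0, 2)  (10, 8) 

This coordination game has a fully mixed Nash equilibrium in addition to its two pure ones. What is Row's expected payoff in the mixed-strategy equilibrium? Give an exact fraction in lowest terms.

Column mixes with probability q on P, chosen so Row is indifferent: 1q + 9(1−q) = 0q + 10(1−q) gives q = 1/2.
Row's expected payoff (from either row, since indifferent) is 1·1/2 + 9·1/2 = 5.

5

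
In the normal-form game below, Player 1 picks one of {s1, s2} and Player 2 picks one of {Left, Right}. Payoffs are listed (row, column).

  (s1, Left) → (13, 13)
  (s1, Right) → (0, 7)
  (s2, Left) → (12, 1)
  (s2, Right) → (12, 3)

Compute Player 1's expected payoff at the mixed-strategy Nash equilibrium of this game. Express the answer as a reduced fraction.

12

Player 2 mixes with probability q on Left, chosen so Player 1 is indifferent: 13q + 0(1−q) = 12q + 12(1−q) gives q = 12/13.
Player 1's expected payoff (from either row, since indifferent) is 13·12/13 + 0·1/13 = 12.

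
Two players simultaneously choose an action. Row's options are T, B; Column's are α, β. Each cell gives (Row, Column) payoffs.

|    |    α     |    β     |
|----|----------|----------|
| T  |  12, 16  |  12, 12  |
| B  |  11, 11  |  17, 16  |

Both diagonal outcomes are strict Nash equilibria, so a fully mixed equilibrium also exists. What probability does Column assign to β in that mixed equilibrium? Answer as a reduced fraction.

Column's mix q on α must make Row indifferent between T and B.
Row's payoff from T: 12q + 12(1−q). From B: 11q + 17(1−q).
Set equal: 1q = 5(1−q) → q = 5/6.
Probability on β is 1 − 5/6 = 1/6.

1/6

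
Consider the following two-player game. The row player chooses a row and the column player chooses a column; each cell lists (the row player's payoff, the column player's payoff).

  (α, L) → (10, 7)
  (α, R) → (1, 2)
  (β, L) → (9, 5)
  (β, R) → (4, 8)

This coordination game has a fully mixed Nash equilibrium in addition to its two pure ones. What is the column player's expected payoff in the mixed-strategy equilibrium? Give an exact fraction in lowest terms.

The row player mixes with probability p on α, chosen so the column player is indifferent: 7p + 5(1−p) = 2p + 8(1−p) gives p = 3/8.
The column player's expected payoff is 7·3/8 + 5·5/8 = 23/4.

23/4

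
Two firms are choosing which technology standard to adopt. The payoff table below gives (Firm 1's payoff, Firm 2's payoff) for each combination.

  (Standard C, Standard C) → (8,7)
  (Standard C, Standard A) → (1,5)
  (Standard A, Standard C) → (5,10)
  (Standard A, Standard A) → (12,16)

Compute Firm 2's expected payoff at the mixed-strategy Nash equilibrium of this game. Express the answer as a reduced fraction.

Firm 1 mixes with probability p on Standard C, chosen so Firm 2 is indifferent: 7p + 10(1−p) = 5p + 16(1−p) gives p = 3/4.
Firm 2's expected payoff is 7·3/4 + 10·1/4 = 31/4.

31/4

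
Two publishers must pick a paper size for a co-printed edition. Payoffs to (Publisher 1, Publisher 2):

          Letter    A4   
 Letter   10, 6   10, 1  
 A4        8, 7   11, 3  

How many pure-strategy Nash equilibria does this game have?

Both Letter: Publisher 1 gets 10 (best alternative 8); Publisher 2 gets 6 (best alternative 1). Neither deviates — NE.
Both A4 is not a NE: Publisher 2 would switch to Letter (7 > 3).
No other cell survives both best-response checks, so there is 1 pure NE.

1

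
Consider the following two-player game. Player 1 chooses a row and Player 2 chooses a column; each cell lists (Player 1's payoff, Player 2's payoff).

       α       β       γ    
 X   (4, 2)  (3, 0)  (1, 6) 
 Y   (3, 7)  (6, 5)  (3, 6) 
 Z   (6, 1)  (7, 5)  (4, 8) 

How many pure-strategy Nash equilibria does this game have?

(Z, γ): Player 1 gets 4 (best alternative 3); Player 2 gets 8 (best alternative 5). Neither deviates — NE.
(Y, β) is not a NE: Player 1 would switch to Z (7 > 6).
No other cell survives both best-response checks, so there is 1 pure NE.

1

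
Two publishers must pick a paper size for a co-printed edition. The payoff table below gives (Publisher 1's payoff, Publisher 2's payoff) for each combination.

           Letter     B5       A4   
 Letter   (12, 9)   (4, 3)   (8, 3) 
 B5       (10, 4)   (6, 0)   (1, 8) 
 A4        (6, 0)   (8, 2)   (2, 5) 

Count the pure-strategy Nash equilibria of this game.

Both Letter: Publisher 1 gets 12 (best alternative 10); Publisher 2 gets 9 (best alternative 3). Neither deviates — NE.
Both B5 is not a NE: Publisher 1 would switch to A4 (8 > 6).
No other cell survives both best-response checks, so there is 1 pure NE.

1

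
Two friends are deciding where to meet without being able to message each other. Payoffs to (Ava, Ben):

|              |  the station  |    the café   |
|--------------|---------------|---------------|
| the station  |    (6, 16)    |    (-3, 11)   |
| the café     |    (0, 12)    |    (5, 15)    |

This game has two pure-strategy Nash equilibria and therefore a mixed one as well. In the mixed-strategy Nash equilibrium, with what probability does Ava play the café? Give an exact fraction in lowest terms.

Ava's mix p on the station must make Ben indifferent between the station and the café.
Ben's payoff from the station: 16p + 12(1−p). From the café: 11p + 15(1−p).
Set equal: 5p = 3(1−p) → p = 3/8.
Probability on the café is 1 − 3/8 = 5/8.

5/8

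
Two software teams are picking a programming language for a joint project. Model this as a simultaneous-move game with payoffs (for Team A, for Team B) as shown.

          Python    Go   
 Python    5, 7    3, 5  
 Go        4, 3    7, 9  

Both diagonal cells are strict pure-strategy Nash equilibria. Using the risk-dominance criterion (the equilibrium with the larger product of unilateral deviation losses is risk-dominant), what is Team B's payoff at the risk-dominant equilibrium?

At both Python: Team A loses 5 − 4 = 1 by deviating; Team B loses 7 − 5 = 2. Product = 1·2 = 2.
At both Go: Team A loses 7 − 3 = 4 by deviating; Team B loses 9 − 3 = 6. Product = 4·6 = 24.
24 > 2, so both Go is risk-dominant. Team B's payoff there is 9.

9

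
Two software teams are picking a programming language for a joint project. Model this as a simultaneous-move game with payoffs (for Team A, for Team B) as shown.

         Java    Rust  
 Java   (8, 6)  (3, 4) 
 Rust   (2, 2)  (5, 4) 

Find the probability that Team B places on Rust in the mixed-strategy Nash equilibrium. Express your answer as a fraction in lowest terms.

Team B's mix q on Java must make Team A indifferent between Java and Rust.
Team A's payoff from Java: 8q + 3(1−q). From Rust: 2q + 5(1−q).
Set equal: 6q = 2(1−q) → q = 2/8 = 1/4.
Probability on Rust is 1 − 1/4 = 3/4.

3/4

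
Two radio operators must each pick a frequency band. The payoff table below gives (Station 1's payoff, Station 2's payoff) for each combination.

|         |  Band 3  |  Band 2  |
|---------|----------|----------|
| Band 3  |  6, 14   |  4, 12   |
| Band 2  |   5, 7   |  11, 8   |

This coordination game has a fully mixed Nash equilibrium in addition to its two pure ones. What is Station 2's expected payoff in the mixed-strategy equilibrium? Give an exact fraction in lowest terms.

Station 1 mixes with probability p on Band 3, chosen so Station 2 is indifferent: 14p + 7(1−p) = 12p + 8(1−p) gives p = 1/3.
Station 2's expected payoff is 14·1/3 + 7·2/3 = 28/3.

28/3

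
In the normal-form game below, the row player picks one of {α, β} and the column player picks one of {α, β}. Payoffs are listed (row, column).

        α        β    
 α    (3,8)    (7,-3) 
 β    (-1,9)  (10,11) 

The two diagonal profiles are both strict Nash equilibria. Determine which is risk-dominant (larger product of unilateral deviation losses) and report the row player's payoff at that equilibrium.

At both α: the row player loses 3 − (-1) = 4 by deviating; the column player loses 8 − (-3) = 11. Product = 4·11 = 44.
At both β: the row player loses 10 − 7 = 3 by deviating; the column player loses 11 − 9 = 2. Product = 3·2 = 6.
44 > 6, so both α is risk-dominant. The row player's payoff there is 3.

3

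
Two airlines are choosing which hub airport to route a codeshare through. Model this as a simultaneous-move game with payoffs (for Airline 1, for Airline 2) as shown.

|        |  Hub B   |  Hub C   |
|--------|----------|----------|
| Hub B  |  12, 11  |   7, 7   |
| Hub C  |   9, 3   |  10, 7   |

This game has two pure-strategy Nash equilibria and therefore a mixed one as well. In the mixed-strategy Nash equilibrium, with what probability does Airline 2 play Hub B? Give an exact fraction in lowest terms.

Airline 2's mix q on Hub B must make Airline 1 indifferent between Hub B and Hub C.
Airline 1's payoff from Hub B: 12q + 7(1−q). From Hub C: 9q + 10(1−q).
Set equal: 3q = 3(1−q) → q = 3/6 = 1/2.

1/2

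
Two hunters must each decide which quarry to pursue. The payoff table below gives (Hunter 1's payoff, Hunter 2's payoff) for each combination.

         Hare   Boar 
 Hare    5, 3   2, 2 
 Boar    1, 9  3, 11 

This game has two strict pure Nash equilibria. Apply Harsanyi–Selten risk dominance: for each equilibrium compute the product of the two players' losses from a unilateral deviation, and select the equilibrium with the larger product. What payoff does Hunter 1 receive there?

At both Hare: Hunter 1 loses 5 − 1 = 4 by deviating; Hunter 2 loses 3 − 2 = 1. Product = 4·1 = 4.
At both Boar: Hunter 1 loses 3 − 2 = 1 by deviating; Hunter 2 loses 11 − 9 = 2. Product = 1·2 = 2.
4 > 2, so both Hare is risk-dominant. Hunter 1's payoff there is 5.

5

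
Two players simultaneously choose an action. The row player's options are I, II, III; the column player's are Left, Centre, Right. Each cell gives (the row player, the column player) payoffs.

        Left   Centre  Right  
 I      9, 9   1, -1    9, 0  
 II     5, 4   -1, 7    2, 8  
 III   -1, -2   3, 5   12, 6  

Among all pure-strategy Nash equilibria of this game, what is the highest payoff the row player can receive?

(I, Left) is a pure NE (the row player: 9 ≥ 5; the column player: 9 ≥ 0). The row player gets 9.
(III, Right) is a pure NE (the row player: 12 ≥ 9; the column player: 6 ≥ 5). The row player gets 12.
Every other cell has a profitable deviation for at least one player. Highest of {9, 12} is 12.

12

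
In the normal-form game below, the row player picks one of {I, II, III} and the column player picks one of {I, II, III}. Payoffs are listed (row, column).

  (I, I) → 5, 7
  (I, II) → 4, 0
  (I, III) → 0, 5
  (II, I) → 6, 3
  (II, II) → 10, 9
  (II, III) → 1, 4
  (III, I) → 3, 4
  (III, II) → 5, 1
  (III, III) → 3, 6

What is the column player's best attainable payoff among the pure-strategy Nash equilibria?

Both II is a pure NE (the row player: 10 ≥ 5; the column player: 9 ≥ 4). The column player gets 9.
Both III is a pure NE (the row player: 3 ≥ 1; the column player: 6 ≥ 4). The column player gets 6.
Every other cell has a profitable deviation for at least one player. Highest of {9, 6} is 9.

9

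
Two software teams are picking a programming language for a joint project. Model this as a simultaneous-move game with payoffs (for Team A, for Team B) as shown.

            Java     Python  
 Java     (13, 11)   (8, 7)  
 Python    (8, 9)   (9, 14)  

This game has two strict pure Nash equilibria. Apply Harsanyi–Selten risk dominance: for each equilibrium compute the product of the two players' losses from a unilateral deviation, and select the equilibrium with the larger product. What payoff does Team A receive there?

At both Java: Team A loses 13 − 8 = 5 by deviating; Team B loses 11 − 7 = 4. Product = 5·4 = 20.
At both Python: Team A loses 9 − 8 = 1 by deviating; Team B loses 14 − 9 = 5. Product = 1·5 = 5.
20 > 5, so both Java is risk-dominant. Team A's payoff there is 13.

13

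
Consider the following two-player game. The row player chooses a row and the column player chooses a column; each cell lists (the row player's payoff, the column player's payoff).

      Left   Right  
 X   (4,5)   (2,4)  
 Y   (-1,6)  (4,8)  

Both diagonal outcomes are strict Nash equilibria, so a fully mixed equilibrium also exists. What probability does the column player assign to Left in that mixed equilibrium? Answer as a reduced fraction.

2/7

The column player's mix q on Left must make the row player indifferent between X and Y.
The row player's payoff from X: 4q + 2(1−q). From Y: (-1)q + 4(1−q).
Set equal: 5q = 2(1−q) → q = 2/7.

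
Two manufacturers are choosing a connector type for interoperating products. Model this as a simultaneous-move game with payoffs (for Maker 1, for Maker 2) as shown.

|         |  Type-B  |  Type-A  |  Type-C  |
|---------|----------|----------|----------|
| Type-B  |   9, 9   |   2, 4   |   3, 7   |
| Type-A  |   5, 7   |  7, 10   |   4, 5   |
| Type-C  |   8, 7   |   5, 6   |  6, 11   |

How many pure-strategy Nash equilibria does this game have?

3

Both Type-B: Maker 1 gets 9 (best alternative 8); Maker 2 gets 9 (best alternative 7). Neither deviates — NE.
Both Type-A: Maker 1 gets 7 (best alternative 5); Maker 2 gets 10 (best alternative 7). Neither deviates — NE.
Both Type-C: Maker 1 gets 6 (best alternative 4); Maker 2 gets 11 (best alternative 7). Neither deviates — NE.
(Type-A, Type-C) is not a NE: Maker 1 would switch to Type-C (6 > 4).
No other cell survives both best-response checks, so there are 3 pure NE.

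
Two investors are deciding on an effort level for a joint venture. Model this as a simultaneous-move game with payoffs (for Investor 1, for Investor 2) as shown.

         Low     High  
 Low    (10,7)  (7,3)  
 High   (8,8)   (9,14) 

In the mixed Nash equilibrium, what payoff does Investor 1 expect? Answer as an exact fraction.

Investor 2 mixes with probability q on Low, chosen so Investor 1 is indifferent: 10q + 7(1−q) = 8q + 9(1−q) gives q = 1/2.
Investor 1's expected payoff (from either row, since indifferent) is 10·1/2 + 7·1/2 = 17/2.

17/2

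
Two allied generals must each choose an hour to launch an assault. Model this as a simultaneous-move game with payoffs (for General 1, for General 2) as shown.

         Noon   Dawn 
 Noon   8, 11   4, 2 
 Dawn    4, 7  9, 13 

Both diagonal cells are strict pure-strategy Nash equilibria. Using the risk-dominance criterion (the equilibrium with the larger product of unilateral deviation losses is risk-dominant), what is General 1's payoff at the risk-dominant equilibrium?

At both Noon: General 1 loses 8 − 4 = 4 by deviating; General 2 loses 11 − 2 = 9. Product = 4·9 = 36.
At both Dawn: General 1 loses 9 − 4 = 5 by deviating; General 2 loses 13 − 7 = 6. Product = 5·6 = 30.
36 > 30, so both Noon is risk-dominant. General 1's payoff there is 8.

8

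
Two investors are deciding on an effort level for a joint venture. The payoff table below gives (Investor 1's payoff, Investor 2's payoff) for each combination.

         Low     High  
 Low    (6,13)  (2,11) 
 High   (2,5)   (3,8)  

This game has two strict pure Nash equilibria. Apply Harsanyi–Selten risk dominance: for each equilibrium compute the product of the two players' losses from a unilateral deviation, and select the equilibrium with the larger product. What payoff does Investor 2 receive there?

13

At both Low: Investor 1 loses 6 − 2 = 4 by deviating; Investor 2 loses 13 − 11 = 2. Product = 4·2 = 8.
At both High: Investor 1 loses 3 − 2 = 1 by deviating; Investor 2 loses 8 − 5 = 3. Product = 1·3 = 3.
8 > 3, so both Low is risk-dominant. Investor 2's payoff there is 13.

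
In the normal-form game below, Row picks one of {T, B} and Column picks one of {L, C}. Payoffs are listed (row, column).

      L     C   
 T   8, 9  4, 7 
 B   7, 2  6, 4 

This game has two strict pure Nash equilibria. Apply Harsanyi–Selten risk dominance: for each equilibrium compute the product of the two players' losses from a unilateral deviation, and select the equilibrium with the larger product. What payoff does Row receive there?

At (T, L): Row loses 8 − 7 = 1 by deviating; Column loses 9 − 7 = 2. Product = 1·2 = 2.
At (B, C): Row loses 6 − 4 = 2 by deviating; Column loses 4 − 2 = 2. Product = 2·2 = 4.
4 > 2, so (B, C) is risk-dominant. Row's payoff there is 6.

6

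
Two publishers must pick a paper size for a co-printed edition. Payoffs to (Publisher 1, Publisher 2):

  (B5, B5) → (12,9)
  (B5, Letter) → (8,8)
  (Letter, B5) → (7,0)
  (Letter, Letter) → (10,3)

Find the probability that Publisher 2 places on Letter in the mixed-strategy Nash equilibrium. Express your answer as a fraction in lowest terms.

5/7

Publisher 2's mix q on B5 must make Publisher 1 indifferent between B5 and Letter.
Publisher 1's payoff from B5: 12q + 8(1−q). From Letter: 7q + 10(1−q).
Set equal: 5q = 2(1−q) → q = 2/7.
Probability on Letter is 1 − 2/7 = 5/7.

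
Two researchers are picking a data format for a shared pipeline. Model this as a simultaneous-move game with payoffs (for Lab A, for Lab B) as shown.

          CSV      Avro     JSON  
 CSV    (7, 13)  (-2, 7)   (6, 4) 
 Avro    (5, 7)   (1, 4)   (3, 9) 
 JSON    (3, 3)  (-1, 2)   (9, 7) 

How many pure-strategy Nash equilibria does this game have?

2

Both CSV: Lab A gets 7 (best alternative 5); Lab B gets 13 (best alternative 7). Neither deviates — NE.
Both JSON: Lab A gets 9 (best alternative 6); Lab B gets 7 (best alternative 3). Neither deviates — NE.
Both Avro is not a NE: Lab B would switch to JSON (9 > 4).
No other cell survives both best-response checks, so there are 2 pure NE.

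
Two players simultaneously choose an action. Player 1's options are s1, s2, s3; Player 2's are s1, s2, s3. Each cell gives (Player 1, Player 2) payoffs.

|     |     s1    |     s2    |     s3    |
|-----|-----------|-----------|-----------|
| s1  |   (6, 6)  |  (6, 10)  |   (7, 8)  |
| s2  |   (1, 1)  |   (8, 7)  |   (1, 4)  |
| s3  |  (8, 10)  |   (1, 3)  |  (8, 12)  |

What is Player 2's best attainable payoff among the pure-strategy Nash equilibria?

12

Both s2 is a pure NE (Player 1: 8 ≥ 6; Player 2: 7 ≥ 4). Player 2 gets 7.
Both s3 is a pure NE (Player 1: 8 ≥ 7; Player 2: 12 ≥ 10). Player 2 gets 12.
Every other cell has a profitable deviation for at least one player. Highest of {7, 12} is 12.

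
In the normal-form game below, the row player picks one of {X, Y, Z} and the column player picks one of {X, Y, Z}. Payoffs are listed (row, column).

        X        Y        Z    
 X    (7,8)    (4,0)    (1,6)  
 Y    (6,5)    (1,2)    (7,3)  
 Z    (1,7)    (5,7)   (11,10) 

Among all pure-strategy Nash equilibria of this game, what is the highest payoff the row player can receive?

Both X is a pure NE (the row player: 7 ≥ 6; the column player: 8 ≥ 6). The row player gets 7.
Both Z is a pure NE (the row player: 11 ≥ 7; the column player: 10 ≥ 7). The row player gets 11.
Every other cell has a profitable deviation for at least one player. Highest of {7, 11} is 11.

11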